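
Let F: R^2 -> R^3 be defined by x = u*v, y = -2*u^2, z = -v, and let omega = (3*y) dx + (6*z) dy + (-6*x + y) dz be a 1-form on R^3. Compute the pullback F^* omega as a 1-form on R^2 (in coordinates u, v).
F^* omega = (6*u*v*(4 - u)) du + (2*u*(-3*u^2 + u + 3*v)) dv

Using F^*(f dg) = (f ∘ F) d(g ∘ F), substitute each coordinate x_i by F_i(u, v) in f_i, and replace dx_i by d F_i = (∂F_i/∂u) du + (∂F_i/∂v) dv.
  For the x component: f_1(F) = -6*u^2; d F_1 = (v) du + (u) dv
  For the y component: f_2(F) = -6*v; d F_2 = (-4*u) du + (0) dv
  For the z component: f_3(F) = 2*u*(-u - 3*v); d F_3 = (0) du + (-1) dv
Combining and collecting du, dv coefficients:
  coeff of du: 6*u*v*(4 - u)
  coeff of dv: 2*u*(-3*u^2 + u + 3*v)
F^* omega = (6*u*v*(4 - u)) du + (2*u*(-3*u^2 + u + 3*v)) dv.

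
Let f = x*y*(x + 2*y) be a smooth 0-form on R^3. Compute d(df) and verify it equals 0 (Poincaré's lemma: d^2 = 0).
d(df) = 0

Step 1: df = sum_i (∂f/∂x_i) dx_i = (2*y*(x + y)) dx + (x*(x + 4*y)) dy + (0) dz.
Step 2: Apply d again. Using the 1-form formula, the coefficient of dx ∧ dy in d(df) is ∂^2 f/∂x ∂y - ∂^2 f/∂y ∂x = (2*x + 4*y) - (2*x + 4*y) = 0 (equality of mixed partials for smooth f).
Similarly for dx ∧ dz and dy ∧ dz — all coefficients vanish. So d(df) = 0.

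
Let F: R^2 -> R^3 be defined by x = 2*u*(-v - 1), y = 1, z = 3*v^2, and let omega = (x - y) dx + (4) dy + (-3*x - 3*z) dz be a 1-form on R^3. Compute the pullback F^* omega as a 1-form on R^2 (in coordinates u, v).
F^* omega = (4*u*v^2 + 8*u*v + 4*u + 2*v + 2) du + (4*u^2*v + 4*u^2 + 36*u*v^2 + 36*u*v + 2*u - 54*v^3) dv

Using F^*(f dg) = (f ∘ F) d(g ∘ F), substitute each coordinate x_i by F_i(u, v) in f_i, and replace dx_i by d F_i = (∂F_i/∂u) du + (∂F_i/∂v) dv.
  For the x component: f_1(F) = -2*u*v - 2*u - 1; d F_1 = (-2*v - 2) du + (-2*u) dv
  For the y component: f_2(F) = 4; d F_2 = (0) du + (0) dv
  For the z component: f_3(F) = 6*u*v + 6*u - 9*v^2; d F_3 = (0) du + (6*v) dv
Combining and collecting du, dv coefficients:
  coeff of du: 4*u*v^2 + 8*u*v + 4*u + 2*v + 2
  coeff of dv: 4*u^2*v + 4*u^2 + 36*u*v^2 + 36*u*v + 2*u - 54*v^3
F^* omega = (4*u*v^2 + 8*u*v + 4*u + 2*v + 2) du + (4*u^2*v + 4*u^2 + 36*u*v^2 + 36*u*v + 2*u - 54*v^3) dv.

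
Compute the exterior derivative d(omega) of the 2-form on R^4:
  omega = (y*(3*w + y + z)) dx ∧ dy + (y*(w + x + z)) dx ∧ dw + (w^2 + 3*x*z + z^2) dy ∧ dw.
d(omega) = (y) dx ∧ dy ∧ dz + (-w - x + 3*y + 2*z) dx ∧ dy ∧ dw + (-y) dx ∧ dz ∧ dw + (-3*x - 2*z) dy ∧ dz ∧ dw

For a 2-form omega = sum_{i<j} g_{ij} dx_i ∧ dx_j, the exterior derivative is
  d(omega) = sum_{i<j} d(g_{ij}) ∧ dx_i ∧ dx_j = sum_{i<j, k} (∂g_{ij}/∂x_k) dx_k ∧ dx_i ∧ dx_j.
Expand each term, using dx_k ∧ dx_i ∧ dx_j = sgn(permutation) dx_{(a)} ∧ dx_{(b)} ∧ dx_{(c)} with (a < b < c) sorted:
  d(y*(3*w + y + z)) includes (∂/∂z)(y*(3*w + y + z)) dz = (y) dz, which multiplied by dx ∧ dy gives (y) dx ∧ dy ∧ dz
  d(y*(3*w + y + z)) includes (∂/∂w)(y*(3*w + y + z)) dw = (3*y) dw, which multiplied by dx ∧ dy gives (3*y) dx ∧ dy ∧ dw
  d(y*(w + x + z)) includes (∂/∂y)(y*(w + x + z)) dy = (w + x + z) dy, which multiplied by dx ∧ dw gives (-w - x - z) dx ∧ dy ∧ dw
  d(y*(w + x + z)) includes (∂/∂z)(y*(w + x + z)) dz = (y) dz, which multiplied by dx ∧ dw gives (-y) dx ∧ dz ∧ dw
  d(w^2 + 3*x*z + z^2) includes (∂/∂x)(w^2 + 3*x*z + z^2) dx = (3*z) dx, which multiplied by dy ∧ dw gives (3*z) dx ∧ dy ∧ dw
  d(w^2 + 3*x*z + z^2) includes (∂/∂z)(w^2 + 3*x*z + z^2) dz = (3*x + 2*z) dz, which multiplied by dy ∧ dw gives (-3*x - 2*z) dy ∧ dz ∧ dw
Collecting like 3-forms: d(omega) = (y) dx ∧ dy ∧ dz + (-w - x + 3*y + 2*z) dx ∧ dy ∧ dw + (-y) dx ∧ dz ∧ dw + (-3*x - 2*z) dy ∧ dz ∧ dw.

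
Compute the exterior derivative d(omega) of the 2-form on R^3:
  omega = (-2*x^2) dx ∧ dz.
d(omega) = 0

For a 2-form omega = sum_{i<j} g_{ij} dx_i ∧ dx_j, the exterior derivative is
  d(omega) = sum_{i<j} d(g_{ij}) ∧ dx_i ∧ dx_j = sum_{i<j, k} (∂g_{ij}/∂x_k) dx_k ∧ dx_i ∧ dx_j.
Expand each term, using dx_k ∧ dx_i ∧ dx_j = sgn(permutation) dx_{(a)} ∧ dx_{(b)} ∧ dx_{(c)} with (a < b < c) sorted:

Collecting like 3-forms: d(omega) = 0.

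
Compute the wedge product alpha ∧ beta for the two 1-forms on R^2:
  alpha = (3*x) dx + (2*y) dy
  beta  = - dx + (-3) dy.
alpha ∧ beta = (-9*x + 2*y) dx ∧ dy

Distribute the wedge, using dx_i ∧ dx_j = -dx_j ∧ dx_i and dx_i ∧ dx_i = 0. For each pair (i, j) with i < j, the coefficient of dx_i ∧ dx_j in alpha ∧ beta is (alpha_i * beta_j - alpha_j * beta_i). Collecting: alpha ∧ beta = (-9*x + 2*y) dx ∧ dy.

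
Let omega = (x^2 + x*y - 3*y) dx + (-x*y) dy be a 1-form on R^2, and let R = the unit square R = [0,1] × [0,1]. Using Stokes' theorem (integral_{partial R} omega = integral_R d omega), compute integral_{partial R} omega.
integral_(partial R) omega = 2

Stokes: integral_partial_R omega = integral_R d omega with d omega = (∂Q/∂x - ∂P/∂y) dx ∧ dy.
  ∂Q/∂x = -y
  ∂P/∂y = x - 3
  integrand = ∂Q/∂x - ∂P/∂y = -x - y + 3.
Integrating over R: integral_0^1 integral_0^1 (-x - y + 3) dx dy = 2.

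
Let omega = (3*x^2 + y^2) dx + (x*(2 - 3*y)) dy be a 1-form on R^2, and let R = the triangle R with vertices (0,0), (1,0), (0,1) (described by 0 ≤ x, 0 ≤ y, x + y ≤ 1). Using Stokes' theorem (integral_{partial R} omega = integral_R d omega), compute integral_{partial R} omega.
integral_(partial R) omega = 1/6

Stokes: integral_partial_R omega = integral_R d omega with d omega = (∂Q/∂x - ∂P/∂y) dx ∧ dy.
  ∂Q/∂x = 2 - 3*y
  ∂P/∂y = 2*y
  integrand = ∂Q/∂x - ∂P/∂y = 2 - 5*y.
Integrating over R: integral_0^1 integral_0^{1-x} (2 - 5*y) dy dx = 1/6.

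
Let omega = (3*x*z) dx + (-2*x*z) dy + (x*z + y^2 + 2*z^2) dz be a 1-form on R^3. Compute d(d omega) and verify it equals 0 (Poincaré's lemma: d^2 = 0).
d(d omega) = 0

Step 1: d omega = sum_{i<j} (∂f_j/∂x_i - ∂f_i/∂x_j) dx_i ∧ dx_j:
  coeff of dx ∧ dy: -2*z
  coeff of dx ∧ dz: -3*x + z
  coeff of dy ∧ dz: 2*x + 2*y
Step 2: Apply d again to each 2-form coefficient. The only possible 3-form in R^3 is dx ∧ dy ∧ dz, with coefficient
  ∂(coeff of dy∧dz)/∂x - ∂(coeff of dx∧dz)/∂y + ∂(coeff of dx∧dy)/∂z
  = ∂/∂x (2*x + 2*y) - ∂/∂y (-3*x + z) + ∂/∂z (-2*z).
Each of these terms simplifies to sums of mixed partials that cancel in pairs. The result is 0 (by equality of mixed partials for smooth functions — Schwarz / Clairaut).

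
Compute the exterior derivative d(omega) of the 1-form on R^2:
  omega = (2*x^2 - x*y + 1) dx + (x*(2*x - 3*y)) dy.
d(omega) = (5*x - 3*y) dx ∧ dy

For a 1-form omega = sum_i f_i dx_i, the exterior derivative is
  d(omega) = sum_{i < j} (∂f_j/∂x_i - ∂f_i/∂x_j) dx_i ∧ dx_j.
  coefficient of dx ∧ dy: ∂f_2/∂x - ∂f_1/∂y = ∂(x*(2*x - 3*y))/∂x - ∂(2*x^2 - x*y + 1)/∂y = 5*x - 3*y
Assembling: d(omega) = (5*x - 3*y) dx ∧ dy.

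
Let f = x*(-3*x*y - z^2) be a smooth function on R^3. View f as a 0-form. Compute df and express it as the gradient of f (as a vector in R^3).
df = (-6*x*y - z^2) dx + (-3*x^2) dy + (-2*x*z) dz; grad f = (-6*x*y - z^2, -3*x^2, -2*x*z)

For a 0-form f, d f = (∂f/∂x) dx + (∂f/∂y) dy + (∂f/∂z) dz. The components of the vector representation are exactly the entries of grad f in Cartesian coordinates:
  ∂f/∂x = -6*x*y - z^2
  ∂f/∂y = -3*x^2
  ∂f/∂z = -2*x*z.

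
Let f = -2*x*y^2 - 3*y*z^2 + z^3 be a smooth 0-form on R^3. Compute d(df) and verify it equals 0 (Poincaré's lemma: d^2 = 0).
d(df) = 0

Step 1: df = sum_i (∂f/∂x_i) dx_i = (-2*y^2) dx + (-4*x*y - 3*z^2) dy + (3*z*(-2*y + z)) dz.
Step 2: Apply d again. Using the 1-form formula, the coefficient of dx ∧ dy in d(df) is ∂^2 f/∂x ∂y - ∂^2 f/∂y ∂x = (-4*y) - (-4*y) = 0 (equality of mixed partials for smooth f).
Similarly for dx ∧ dz and dy ∧ dz — all coefficients vanish. So d(df) = 0.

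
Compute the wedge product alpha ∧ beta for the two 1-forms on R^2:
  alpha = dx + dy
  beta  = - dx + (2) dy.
alpha ∧ beta = (3) dx ∧ dy

Distribute the wedge, using dx_i ∧ dx_j = -dx_j ∧ dx_i and dx_i ∧ dx_i = 0. For each pair (i, j) with i < j, the coefficient of dx_i ∧ dx_j in alpha ∧ beta is (alpha_i * beta_j - alpha_j * beta_i). Collecting: alpha ∧ beta = (3) dx ∧ dy.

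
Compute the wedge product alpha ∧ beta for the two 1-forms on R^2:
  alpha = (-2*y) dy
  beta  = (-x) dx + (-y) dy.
alpha ∧ beta = (-2*x*y) dx ∧ dy

Distribute the wedge, using dx_i ∧ dx_j = -dx_j ∧ dx_i and dx_i ∧ dx_i = 0. For each pair (i, j) with i < j, the coefficient of dx_i ∧ dx_j in alpha ∧ beta is (alpha_i * beta_j - alpha_j * beta_i). Collecting: alpha ∧ beta = (-2*x*y) dx ∧ dy.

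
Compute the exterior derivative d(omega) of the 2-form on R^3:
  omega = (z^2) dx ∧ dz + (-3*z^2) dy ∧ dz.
d(omega) = 0

For a 2-form omega = sum_{i<j} g_{ij} dx_i ∧ dx_j, the exterior derivative is
  d(omega) = sum_{i<j} d(g_{ij}) ∧ dx_i ∧ dx_j = sum_{i<j, k} (∂g_{ij}/∂x_k) dx_k ∧ dx_i ∧ dx_j.
Expand each term, using dx_k ∧ dx_i ∧ dx_j = sgn(permutation) dx_{(a)} ∧ dx_{(b)} ∧ dx_{(c)} with (a < b < c) sorted:

Collecting like 3-forms: d(omega) = 0.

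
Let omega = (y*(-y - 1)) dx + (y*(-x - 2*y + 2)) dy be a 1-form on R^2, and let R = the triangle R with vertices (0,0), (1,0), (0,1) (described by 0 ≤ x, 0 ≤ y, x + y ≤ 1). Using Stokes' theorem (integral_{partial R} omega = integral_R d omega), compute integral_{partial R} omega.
integral_(partial R) omega = 2/3

Stokes: integral_partial_R omega = integral_R d omega with d omega = (∂Q/∂x - ∂P/∂y) dx ∧ dy.
  ∂Q/∂x = -y
  ∂P/∂y = -2*y - 1
  integrand = ∂Q/∂x - ∂P/∂y = y + 1.
Integrating over R: integral_0^1 integral_0^{1-x} (y + 1) dy dx = 2/3.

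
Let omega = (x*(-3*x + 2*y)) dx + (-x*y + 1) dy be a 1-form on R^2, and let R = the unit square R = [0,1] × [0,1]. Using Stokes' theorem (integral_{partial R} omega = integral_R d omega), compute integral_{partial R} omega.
integral_(partial R) omega = -3/2

Stokes: integral_partial_R omega = integral_R d omega with d omega = (∂Q/∂x - ∂P/∂y) dx ∧ dy.
  ∂Q/∂x = -y
  ∂P/∂y = 2*x
  integrand = ∂Q/∂x - ∂P/∂y = -2*x - y.
Integrating over R: integral_0^1 integral_0^1 (-2*x - y) dx dy = -3/2.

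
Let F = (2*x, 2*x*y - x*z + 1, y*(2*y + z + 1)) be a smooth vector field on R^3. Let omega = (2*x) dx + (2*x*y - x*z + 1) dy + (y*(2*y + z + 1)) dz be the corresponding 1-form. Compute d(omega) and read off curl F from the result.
d(omega) = (x + 4*y + z + 1) dy ∧ dz + (0) dz ∧ dx + (2*y - z) dx ∧ dy; curl F = (x + 4*y + z + 1, 0, 2*y - z)

d omega = sum_{i<j} (∂f_j/∂x_i - ∂f_i/∂x_j) dx_i ∧ dx_j. Under the identification (dy ∧ dz, dz ∧ dx, dx ∧ dy) ↔ (e_x, e_y, e_z), the coefficients are exactly the components of curl F. Compute:
  ∂R/∂y - ∂Q/∂z = (4*y + z + 1) - (-x) = x + 4*y + z + 1
  ∂P/∂z - ∂R/∂x = (0) - (0) = 0
  ∂Q/∂x - ∂P/∂y = (2*y - z) - (0) = 2*y - z.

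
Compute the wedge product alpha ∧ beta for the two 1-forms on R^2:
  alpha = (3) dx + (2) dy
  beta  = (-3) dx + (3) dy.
alpha ∧ beta = (15) dx ∧ dy

Distribute the wedge, using dx_i ∧ dx_j = -dx_j ∧ dx_i and dx_i ∧ dx_i = 0. For each pair (i, j) with i < j, the coefficient of dx_i ∧ dx_j in alpha ∧ beta is (alpha_i * beta_j - alpha_j * beta_i). Collecting: alpha ∧ beta = (15) dx ∧ dy.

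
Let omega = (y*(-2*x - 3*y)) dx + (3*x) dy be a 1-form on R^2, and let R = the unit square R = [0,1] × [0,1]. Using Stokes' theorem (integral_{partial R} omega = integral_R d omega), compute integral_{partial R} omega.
integral_(partial R) omega = 7

Stokes: integral_partial_R omega = integral_R d omega with d omega = (∂Q/∂x - ∂P/∂y) dx ∧ dy.
  ∂Q/∂x = 3
  ∂P/∂y = -2*x - 6*y
  integrand = ∂Q/∂x - ∂P/∂y = 2*x + 6*y + 3.
Integrating over R: integral_0^1 integral_0^1 (2*x + 6*y + 3) dx dy = 7.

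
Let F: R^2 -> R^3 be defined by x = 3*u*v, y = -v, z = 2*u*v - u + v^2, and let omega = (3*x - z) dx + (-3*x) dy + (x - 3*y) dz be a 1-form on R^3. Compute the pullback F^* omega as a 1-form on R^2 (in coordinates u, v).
F^* omega = (3*v*(9*u*v - v^2 + 2*v - 1)) du + (27*u^2*v + 3*u^2 + 3*u*v^2 + 15*u*v + 6*v^2) dv

Using F^*(f dg) = (f ∘ F) d(g ∘ F), substitute each coordinate x_i by F_i(u, v) in f_i, and replace dx_i by d F_i = (∂F_i/∂u) du + (∂F_i/∂v) dv.
  For the x component: f_1(F) = 7*u*v + u - v^2; d F_1 = (3*v) du + (3*u) dv
  For the y component: f_2(F) = -9*u*v; d F_2 = (0) du + (-1) dv
  For the z component: f_3(F) = 3*v*(u + 1); d F_3 = (2*v - 1) du + (2*u + 2*v) dv
Combining and collecting du, dv coefficients:
  coeff of du: 3*v*(9*u*v - v^2 + 2*v - 1)
  coeff of dv: 27*u^2*v + 3*u^2 + 3*u*v^2 + 15*u*v + 6*v^2
F^* omega = (3*v*(9*u*v - v^2 + 2*v - 1)) du + (27*u^2*v + 3*u^2 + 3*u*v^2 + 15*u*v + 6*v^2) dv.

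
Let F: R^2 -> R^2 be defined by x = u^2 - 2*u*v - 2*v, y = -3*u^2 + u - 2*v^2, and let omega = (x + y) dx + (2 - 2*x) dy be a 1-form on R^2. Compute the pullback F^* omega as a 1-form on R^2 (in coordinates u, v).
F^* omega = (8*u^3 - 24*u^2*v - 26*u*v - 12*u + 4*v^3 + 4*v^2 + 4*v + 2) du + (4*u^3 + 12*u^2*v + 2*u^2 - 12*u*v^2 + 8*u*v - 2*u - 12*v^2 - 4*v) dv

Using F^*(f dg) = (f ∘ F) d(g ∘ F), substitute each coordinate x_i by F_i(u, v) in f_i, and replace dx_i by d F_i = (∂F_i/∂u) du + (∂F_i/∂v) dv.
  For the x component: f_1(F) = -2*u^2 - 2*u*v + u - 2*v^2 - 2*v; d F_1 = (2*u - 2*v) du + (-2*u - 2) dv
  For the y component: f_2(F) = -2*u^2 + 4*u*v + 4*v + 2; d F_2 = (1 - 6*u) du + (-4*v) dv
Combining and collecting du, dv coefficients:
  coeff of du: 8*u^3 - 24*u^2*v - 26*u*v - 12*u + 4*v^3 + 4*v^2 + 4*v + 2
  coeff of dv: 4*u^3 + 12*u^2*v + 2*u^2 - 12*u*v^2 + 8*u*v - 2*u - 12*v^2 - 4*v
F^* omega = (8*u^3 - 24*u^2*v - 26*u*v - 12*u + 4*v^3 + 4*v^2 + 4*v + 2) du + (4*u^3 + 12*u^2*v + 2*u^2 - 12*u*v^2 + 8*u*v - 2*u - 12*v^2 - 4*v) dv.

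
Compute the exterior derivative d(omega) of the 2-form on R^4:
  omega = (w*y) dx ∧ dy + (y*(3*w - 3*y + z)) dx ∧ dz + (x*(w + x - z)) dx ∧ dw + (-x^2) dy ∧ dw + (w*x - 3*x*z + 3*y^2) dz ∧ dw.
d(omega) = (-2*x + y) dx ∧ dy ∧ dw + (-3*w + 6*y - z) dx ∧ dy ∧ dz + (w + x + 3*y - 3*z) dx ∧ dz ∧ dw + (6*y) dy ∧ dz ∧ dw

For a 2-form omega = sum_{i<j} g_{ij} dx_i ∧ dx_j, the exterior derivative is
  d(omega) = sum_{i<j} d(g_{ij}) ∧ dx_i ∧ dx_j = sum_{i<j, k} (∂g_{ij}/∂x_k) dx_k ∧ dx_i ∧ dx_j.
Expand each term, using dx_k ∧ dx_i ∧ dx_j = sgn(permutation) dx_{(a)} ∧ dx_{(b)} ∧ dx_{(c)} with (a < b < c) sorted:
  d(w*y) includes (∂/∂w)(w*y) dw = (y) dw, which multiplied by dx ∧ dy gives (y) dx ∧ dy ∧ dw
  d(y*(3*w - 3*y + z)) includes (∂/∂y)(y*(3*w - 3*y + z)) dy = (3*w - 6*y + z) dy, which multiplied by dx ∧ dz gives (-3*w + 6*y - z) dx ∧ dy ∧ dz
  d(y*(3*w - 3*y + z)) includes (∂/∂w)(y*(3*w - 3*y + z)) dw = (3*y) dw, which multiplied by dx ∧ dz gives (3*y) dx ∧ dz ∧ dw
  d(x*(w + x - z)) includes (∂/∂z)(x*(w + x - z)) dz = (-x) dz, which multiplied by dx ∧ dw gives (x) dx ∧ dz ∧ dw
  d(-x^2) includes (∂/∂x)(-x^2) dx = (-2*x) dx, which multiplied by dy ∧ dw gives (-2*x) dx ∧ dy ∧ dw
  d(w*x - 3*x*z + 3*y^2) includes (∂/∂x)(w*x - 3*x*z + 3*y^2) dx = (w - 3*z) dx, which multiplied by dz ∧ dw gives (w - 3*z) dx ∧ dz ∧ dw
  d(w*x - 3*x*z + 3*y^2) includes (∂/∂y)(w*x - 3*x*z + 3*y^2) dy = (6*y) dy, which multiplied by dz ∧ dw gives (6*y) dy ∧ dz ∧ dw
Collecting like 3-forms: d(omega) = (-2*x + y) dx ∧ dy ∧ dw + (-3*w + 6*y - z) dx ∧ dy ∧ dz + (w + x + 3*y - 3*z) dx ∧ dz ∧ dw + (6*y) dy ∧ dz ∧ dw.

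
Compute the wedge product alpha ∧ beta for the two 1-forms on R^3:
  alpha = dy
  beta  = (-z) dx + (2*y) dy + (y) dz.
alpha ∧ beta = (z) dx ∧ dy + (y) dy ∧ dz

Distribute the wedge, using dx_i ∧ dx_j = -dx_j ∧ dx_i and dx_i ∧ dx_i = 0. For each pair (i, j) with i < j, the coefficient of dx_i ∧ dx_j in alpha ∧ beta is (alpha_i * beta_j - alpha_j * beta_i). Collecting: alpha ∧ beta = (z) dx ∧ dy + (y) dy ∧ dz.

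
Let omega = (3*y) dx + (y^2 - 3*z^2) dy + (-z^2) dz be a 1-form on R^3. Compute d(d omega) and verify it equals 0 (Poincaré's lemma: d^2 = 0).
d(d omega) = 0

Step 1: d omega = sum_{i<j} (∂f_j/∂x_i - ∂f_i/∂x_j) dx_i ∧ dx_j:
  coeff of dx ∧ dy: -3
  coeff of dx ∧ dz: 0
  coeff of dy ∧ dz: 6*z
Step 2: Apply d again to each 2-form coefficient. The only possible 3-form in R^3 is dx ∧ dy ∧ dz, with coefficient
  ∂(coeff of dy∧dz)/∂x - ∂(coeff of dx∧dz)/∂y + ∂(coeff of dx∧dy)/∂z
  = ∂/∂x (6*z) - ∂/∂y (0) + ∂/∂z (-3).
Each of these terms simplifies to sums of mixed partials that cancel in pairs. The result is 0 (by equality of mixed partials for smooth functions — Schwarz / Clairaut).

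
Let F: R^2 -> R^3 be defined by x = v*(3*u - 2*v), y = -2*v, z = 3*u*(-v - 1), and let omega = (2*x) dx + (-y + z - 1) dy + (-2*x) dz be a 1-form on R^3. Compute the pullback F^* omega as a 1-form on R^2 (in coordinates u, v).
F^* omega = (6*v*(6*u*v + 3*u - 4*v^2 - 2*v)) du + (36*u^2*v - 48*u*v^2 + 6*u*v + 6*u + 16*v^3 - 4*v + 2) dv

Using F^*(f dg) = (f ∘ F) d(g ∘ F), substitute each coordinate x_i by F_i(u, v) in f_i, and replace dx_i by d F_i = (∂F_i/∂u) du + (∂F_i/∂v) dv.
  For the x component: f_1(F) = 2*v*(3*u - 2*v); d F_1 = (3*v) du + (3*u - 4*v) dv
  For the y component: f_2(F) = -3*u*v - 3*u + 2*v - 1; d F_2 = (0) du + (-2) dv
  For the z component: f_3(F) = 2*v*(-3*u + 2*v); d F_3 = (-3*v - 3) du + (-3*u) dv
Combining and collecting du, dv coefficients:
  coeff of du: 6*v*(6*u*v + 3*u - 4*v^2 - 2*v)
  coeff of dv: 36*u^2*v - 48*u*v^2 + 6*u*v + 6*u + 16*v^3 - 4*v + 2
F^* omega = (6*v*(6*u*v + 3*u - 4*v^2 - 2*v)) du + (36*u^2*v - 48*u*v^2 + 6*u*v + 6*u + 16*v^3 - 4*v + 2) dv.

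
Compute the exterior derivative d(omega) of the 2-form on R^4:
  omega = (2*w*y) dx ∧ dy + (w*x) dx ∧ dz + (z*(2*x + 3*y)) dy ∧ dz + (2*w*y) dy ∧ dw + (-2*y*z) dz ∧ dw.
d(omega) = (2*y) dx ∧ dy ∧ dw + (x) dx ∧ dz ∧ dw + (2*z) dx ∧ dy ∧ dz + (-2*z) dy ∧ dz ∧ dw

For a 2-form omega = sum_{i<j} g_{ij} dx_i ∧ dx_j, the exterior derivative is
  d(omega) = sum_{i<j} d(g_{ij}) ∧ dx_i ∧ dx_j = sum_{i<j, k} (∂g_{ij}/∂x_k) dx_k ∧ dx_i ∧ dx_j.
Expand each term, using dx_k ∧ dx_i ∧ dx_j = sgn(permutation) dx_{(a)} ∧ dx_{(b)} ∧ dx_{(c)} with (a < b < c) sorted:
  d(2*w*y) includes (∂/∂w)(2*w*y) dw = (2*y) dw, which multiplied by dx ∧ dy gives (2*y) dx ∧ dy ∧ dw
  d(w*x) includes (∂/∂w)(w*x) dw = (x) dw, which multiplied by dx ∧ dz gives (x) dx ∧ dz ∧ dw
  d(z*(2*x + 3*y)) includes (∂/∂x)(z*(2*x + 3*y)) dx = (2*z) dx, which multiplied by dy ∧ dz gives (2*z) dx ∧ dy ∧ dz
  d(-2*y*z) includes (∂/∂y)(-2*y*z) dy = (-2*z) dy, which multiplied by dz ∧ dw gives (-2*z) dy ∧ dz ∧ dw
Collecting like 3-forms: d(omega) = (2*y) dx ∧ dy ∧ dw + (x) dx ∧ dz ∧ dw + (2*z) dx ∧ dy ∧ dz + (-2*z) dy ∧ dz ∧ dw.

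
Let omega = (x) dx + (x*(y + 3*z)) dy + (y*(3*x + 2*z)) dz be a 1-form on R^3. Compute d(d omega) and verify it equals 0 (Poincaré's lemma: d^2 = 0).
d(d omega) = 0

Step 1: d omega = sum_{i<j} (∂f_j/∂x_i - ∂f_i/∂x_j) dx_i ∧ dx_j:
  coeff of dx ∧ dy: y + 3*z
  coeff of dx ∧ dz: 3*y
  coeff of dy ∧ dz: 2*z
Step 2: Apply d again to each 2-form coefficient. The only possible 3-form in R^3 is dx ∧ dy ∧ dz, with coefficient
  ∂(coeff of dy∧dz)/∂x - ∂(coeff of dx∧dz)/∂y + ∂(coeff of dx∧dy)/∂z
  = ∂/∂x (2*z) - ∂/∂y (3*y) + ∂/∂z (y + 3*z).
Each of these terms simplifies to sums of mixed partials that cancel in pairs. The result is 0 (by equality of mixed partials for smooth functions — Schwarz / Clairaut).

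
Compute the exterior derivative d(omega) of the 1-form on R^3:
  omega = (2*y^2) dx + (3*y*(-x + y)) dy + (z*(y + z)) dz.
d(omega) = (-7*y) dx ∧ dy + (z) dy ∧ dz

For a 1-form omega = sum_i f_i dx_i, the exterior derivative is
  d(omega) = sum_{i < j} (∂f_j/∂x_i - ∂f_i/∂x_j) dx_i ∧ dx_j.
  coefficient of dx ∧ dy: ∂f_2/∂x - ∂f_1/∂y = ∂(3*y*(-x + y))/∂x - ∂(2*y^2)/∂y = -7*y
  coefficient of dy ∧ dz: ∂f_3/∂y - ∂f_2/∂z = ∂(z*(y + z))/∂y - ∂(3*y*(-x + y))/∂z = z
Assembling: d(omega) = (-7*y) dx ∧ dy + (z) dy ∧ dz.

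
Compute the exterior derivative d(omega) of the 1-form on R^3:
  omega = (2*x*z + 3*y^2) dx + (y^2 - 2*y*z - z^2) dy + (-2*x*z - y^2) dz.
d(omega) = (-6*y) dx ∧ dy + (-2*x - 2*z) dx ∧ dz + (2*z) dy ∧ dz

For a 1-form omega = sum_i f_i dx_i, the exterior derivative is
  d(omega) = sum_{i < j} (∂f_j/∂x_i - ∂f_i/∂x_j) dx_i ∧ dx_j.
  coefficient of dx ∧ dy: ∂f_2/∂x - ∂f_1/∂y = ∂(y^2 - 2*y*z - z^2)/∂x - ∂(2*x*z + 3*y^2)/∂y = -6*y
  coefficient of dx ∧ dz: ∂f_3/∂x - ∂f_1/∂z = ∂(-2*x*z - y^2)/∂x - ∂(2*x*z + 3*y^2)/∂z = -2*x - 2*z
  coefficient of dy ∧ dz: ∂f_3/∂y - ∂f_2/∂z = ∂(-2*x*z - y^2)/∂y - ∂(y^2 - 2*y*z - z^2)/∂z = 2*z
Assembling: d(omega) = (-6*y) dx ∧ dy + (-2*x - 2*z) dx ∧ dz + (2*z) dy ∧ dz.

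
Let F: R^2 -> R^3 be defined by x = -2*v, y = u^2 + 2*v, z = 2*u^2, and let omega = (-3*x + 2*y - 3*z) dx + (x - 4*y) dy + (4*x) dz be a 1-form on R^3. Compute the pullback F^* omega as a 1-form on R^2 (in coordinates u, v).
F^* omega = (-8*u^3 - 52*u*v) du + (-40*v) dv

Using F^*(f dg) = (f ∘ F) d(g ∘ F), substitute each coordinate x_i by F_i(u, v) in f_i, and replace dx_i by d F_i = (∂F_i/∂u) du + (∂F_i/∂v) dv.
  For the x component: f_1(F) = -4*u^2 + 10*v; d F_1 = (0) du + (-2) dv
  For the y component: f_2(F) = -4*u^2 - 10*v; d F_2 = (2*u) du + (2) dv
  For the z component: f_3(F) = -8*v; d F_3 = (4*u) du + (0) dv
Combining and collecting du, dv coefficients:
  coeff of du: -8*u^3 - 52*u*v
  coeff of dv: -40*v
F^* omega = (-8*u^3 - 52*u*v) du + (-40*v) dv.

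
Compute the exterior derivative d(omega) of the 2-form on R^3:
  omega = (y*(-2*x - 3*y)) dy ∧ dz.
d(omega) = (-2*y) dx ∧ dy ∧ dz

For a 2-form omega = sum_{i<j} g_{ij} dx_i ∧ dx_j, the exterior derivative is
  d(omega) = sum_{i<j} d(g_{ij}) ∧ dx_i ∧ dx_j = sum_{i<j, k} (∂g_{ij}/∂x_k) dx_k ∧ dx_i ∧ dx_j.
Expand each term, using dx_k ∧ dx_i ∧ dx_j = sgn(permutation) dx_{(a)} ∧ dx_{(b)} ∧ dx_{(c)} with (a < b < c) sorted:
  d(y*(-2*x - 3*y)) includes (∂/∂x)(y*(-2*x - 3*y)) dx = (-2*y) dx, which multiplied by dy ∧ dz gives (-2*y) dx ∧ dy ∧ dz
Collecting like 3-forms: d(omega) = (-2*y) dx ∧ dy ∧ dz.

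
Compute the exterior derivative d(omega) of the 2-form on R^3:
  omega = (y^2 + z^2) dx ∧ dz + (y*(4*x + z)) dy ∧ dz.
d(omega) = (2*y) dx ∧ dy ∧ dz

For a 2-form omega = sum_{i<j} g_{ij} dx_i ∧ dx_j, the exterior derivative is
  d(omega) = sum_{i<j} d(g_{ij}) ∧ dx_i ∧ dx_j = sum_{i<j, k} (∂g_{ij}/∂x_k) dx_k ∧ dx_i ∧ dx_j.
Expand each term, using dx_k ∧ dx_i ∧ dx_j = sgn(permutation) dx_{(a)} ∧ dx_{(b)} ∧ dx_{(c)} with (a < b < c) sorted:
  d(y^2 + z^2) includes (∂/∂y)(y^2 + z^2) dy = (2*y) dy, which multiplied by dx ∧ dz gives (-2*y) dx ∧ dy ∧ dz
  d(y*(4*x + z)) includes (∂/∂x)(y*(4*x + z)) dx = (4*y) dx, which multiplied by dy ∧ dz gives (4*y) dx ∧ dy ∧ dz
Collecting like 3-forms: d(omega) = (2*y) dx ∧ dy ∧ dz.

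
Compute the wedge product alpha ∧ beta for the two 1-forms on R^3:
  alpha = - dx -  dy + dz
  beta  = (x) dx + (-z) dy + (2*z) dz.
alpha ∧ beta = (x + z) dx ∧ dy + (-x - 2*z) dx ∧ dz + (-z) dy ∧ dz

Distribute the wedge, using dx_i ∧ dx_j = -dx_j ∧ dx_i and dx_i ∧ dx_i = 0. For each pair (i, j) with i < j, the coefficient of dx_i ∧ dx_j in alpha ∧ beta is (alpha_i * beta_j - alpha_j * beta_i). Collecting: alpha ∧ beta = (x + z) dx ∧ dy + (-x - 2*z) dx ∧ dz + (-z) dy ∧ dz.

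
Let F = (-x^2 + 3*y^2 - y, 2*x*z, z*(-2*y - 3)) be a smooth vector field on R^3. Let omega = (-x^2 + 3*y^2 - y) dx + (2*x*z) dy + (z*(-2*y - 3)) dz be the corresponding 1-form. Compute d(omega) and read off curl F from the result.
d(omega) = (-2*x - 2*z) dy ∧ dz + (0) dz ∧ dx + (-6*y + 2*z + 1) dx ∧ dy; curl F = (-2*x - 2*z, 0, -6*y + 2*z + 1)

d omega = sum_{i<j} (∂f_j/∂x_i - ∂f_i/∂x_j) dx_i ∧ dx_j. Under the identification (dy ∧ dz, dz ∧ dx, dx ∧ dy) ↔ (e_x, e_y, e_z), the coefficients are exactly the components of curl F. Compute:
  ∂R/∂y - ∂Q/∂z = (-2*z) - (2*x) = -2*x - 2*z
  ∂P/∂z - ∂R/∂x = (0) - (0) = 0
  ∂Q/∂x - ∂P/∂y = (2*z) - (6*y - 1) = -6*y + 2*z + 1.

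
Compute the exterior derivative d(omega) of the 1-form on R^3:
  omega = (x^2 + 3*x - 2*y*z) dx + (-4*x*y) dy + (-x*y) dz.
d(omega) = (-4*y + 2*z) dx ∧ dy + (y) dx ∧ dz + (-x) dy ∧ dz

For a 1-form omega = sum_i f_i dx_i, the exterior derivative is
  d(omega) = sum_{i < j} (∂f_j/∂x_i - ∂f_i/∂x_j) dx_i ∧ dx_j.
  coefficient of dx ∧ dy: ∂f_2/∂x - ∂f_1/∂y = ∂(-4*x*y)/∂x - ∂(x^2 + 3*x - 2*y*z)/∂y = -4*y + 2*z
  coefficient of dx ∧ dz: ∂f_3/∂x - ∂f_1/∂z = ∂(-x*y)/∂x - ∂(x^2 + 3*x - 2*y*z)/∂z = y
  coefficient of dy ∧ dz: ∂f_3/∂y - ∂f_2/∂z = ∂(-x*y)/∂y - ∂(-4*x*y)/∂z = -x
Assembling: d(omega) = (-4*y + 2*z) dx ∧ dy + (y) dx ∧ dz + (-x) dy ∧ dz.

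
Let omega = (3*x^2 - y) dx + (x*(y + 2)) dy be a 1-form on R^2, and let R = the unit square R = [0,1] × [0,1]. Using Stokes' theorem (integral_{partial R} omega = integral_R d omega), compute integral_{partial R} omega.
integral_(partial R) omega = 7/2

Stokes: integral_partial_R omega = integral_R d omega with d omega = (∂Q/∂x - ∂P/∂y) dx ∧ dy.
  ∂Q/∂x = y + 2
  ∂P/∂y = -1
  integrand = ∂Q/∂x - ∂P/∂y = y + 3.
Integrating over R: integral_0^1 integral_0^1 (y + 3) dx dy = 7/2.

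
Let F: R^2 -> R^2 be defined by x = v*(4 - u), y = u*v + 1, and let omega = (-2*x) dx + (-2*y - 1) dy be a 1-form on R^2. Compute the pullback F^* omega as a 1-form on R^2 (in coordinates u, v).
F^* omega = (v*(-4*u*v + 8*v - 3)) du + (-4*u^2*v + 16*u*v - 3*u - 32*v) dv

Using F^*(f dg) = (f ∘ F) d(g ∘ F), substitute each coordinate x_i by F_i(u, v) in f_i, and replace dx_i by d F_i = (∂F_i/∂u) du + (∂F_i/∂v) dv.
  For the x component: f_1(F) = 2*v*(u - 4); d F_1 = (-v) du + (4 - u) dv
  For the y component: f_2(F) = -2*u*v - 3; d F_2 = (v) du + (u) dv
Combining and collecting du, dv coefficients:
  coeff of du: v*(-4*u*v + 8*v - 3)
  coeff of dv: -4*u^2*v + 16*u*v - 3*u - 32*v
F^* omega = (v*(-4*u*v + 8*v - 3)) du + (-4*u^2*v + 16*u*v - 3*u - 32*v) dv.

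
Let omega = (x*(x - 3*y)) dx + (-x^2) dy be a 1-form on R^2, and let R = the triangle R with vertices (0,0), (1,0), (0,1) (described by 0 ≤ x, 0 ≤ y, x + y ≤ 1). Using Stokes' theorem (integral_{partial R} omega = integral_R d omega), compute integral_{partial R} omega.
integral_(partial R) omega = 1/6

Stokes: integral_partial_R omega = integral_R d omega with d omega = (∂Q/∂x - ∂P/∂y) dx ∧ dy.
  ∂Q/∂x = -2*x
  ∂P/∂y = -3*x
  integrand = ∂Q/∂x - ∂P/∂y = x.
Integrating over R: integral_0^1 integral_0^{1-x} (x) dy dx = 1/6.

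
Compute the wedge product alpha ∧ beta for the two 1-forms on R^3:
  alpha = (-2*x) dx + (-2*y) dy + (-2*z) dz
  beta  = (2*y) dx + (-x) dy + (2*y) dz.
alpha ∧ beta = (2*x^2 + 4*y^2) dx ∧ dy + (4*y*(-x + z)) dx ∧ dz + (-2*x*z - 4*y^2) dy ∧ dz

Distribute the wedge, using dx_i ∧ dx_j = -dx_j ∧ dx_i and dx_i ∧ dx_i = 0. For each pair (i, j) with i < j, the coefficient of dx_i ∧ dx_j in alpha ∧ beta is (alpha_i * beta_j - alpha_j * beta_i). Collecting: alpha ∧ beta = (2*x^2 + 4*y^2) dx ∧ dy + (4*y*(-x + z)) dx ∧ dz + (-2*x*z - 4*y^2) dy ∧ dz.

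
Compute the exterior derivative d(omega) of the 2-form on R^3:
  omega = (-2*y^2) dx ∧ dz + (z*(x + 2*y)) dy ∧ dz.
d(omega) = (4*y + z) dx ∧ dy ∧ dz

For a 2-form omega = sum_{i<j} g_{ij} dx_i ∧ dx_j, the exterior derivative is
  d(omega) = sum_{i<j} d(g_{ij}) ∧ dx_i ∧ dx_j = sum_{i<j, k} (∂g_{ij}/∂x_k) dx_k ∧ dx_i ∧ dx_j.
Expand each term, using dx_k ∧ dx_i ∧ dx_j = sgn(permutation) dx_{(a)} ∧ dx_{(b)} ∧ dx_{(c)} with (a < b < c) sorted:
  d(-2*y^2) includes (∂/∂y)(-2*y^2) dy = (-4*y) dy, which multiplied by dx ∧ dz gives (4*y) dx ∧ dy ∧ dz
  d(z*(x + 2*y)) includes (∂/∂x)(z*(x + 2*y)) dx = (z) dx, which multiplied by dy ∧ dz gives (z) dx ∧ dy ∧ dz
Collecting like 3-forms: d(omega) = (4*y + z) dx ∧ dy ∧ dz.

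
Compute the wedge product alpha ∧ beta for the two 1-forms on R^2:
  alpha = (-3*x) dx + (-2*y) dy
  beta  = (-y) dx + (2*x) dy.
alpha ∧ beta = (-6*x^2 - 2*y^2) dx ∧ dy

Distribute the wedge, using dx_i ∧ dx_j = -dx_j ∧ dx_i and dx_i ∧ dx_i = 0. For each pair (i, j) with i < j, the coefficient of dx_i ∧ dx_j in alpha ∧ beta is (alpha_i * beta_j - alpha_j * beta_i). Collecting: alpha ∧ beta = (-6*x^2 - 2*y^2) dx ∧ dy.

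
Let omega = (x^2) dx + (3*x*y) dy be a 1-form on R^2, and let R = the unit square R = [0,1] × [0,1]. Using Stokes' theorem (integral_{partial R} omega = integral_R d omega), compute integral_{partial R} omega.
integral_(partial R) omega = 3/2

Stokes: integral_partial_R omega = integral_R d omega with d omega = (∂Q/∂x - ∂P/∂y) dx ∧ dy.
  ∂Q/∂x = 3*y
  ∂P/∂y = 0
  integrand = ∂Q/∂x - ∂P/∂y = 3*y.
Integrating over R: integral_0^1 integral_0^1 (3*y) dx dy = 3/2.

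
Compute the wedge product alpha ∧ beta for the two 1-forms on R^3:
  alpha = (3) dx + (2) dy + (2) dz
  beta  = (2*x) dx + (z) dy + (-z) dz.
alpha ∧ beta = (-4*x + 3*z) dx ∧ dy + (-4*x - 3*z) dx ∧ dz + (-4*z) dy ∧ dz

Distribute the wedge, using dx_i ∧ dx_j = -dx_j ∧ dx_i and dx_i ∧ dx_i = 0. For each pair (i, j) with i < j, the coefficient of dx_i ∧ dx_j in alpha ∧ beta is (alpha_i * beta_j - alpha_j * beta_i). Collecting: alpha ∧ beta = (-4*x + 3*z) dx ∧ dy + (-4*x - 3*z) dx ∧ dz + (-4*z) dy ∧ dz.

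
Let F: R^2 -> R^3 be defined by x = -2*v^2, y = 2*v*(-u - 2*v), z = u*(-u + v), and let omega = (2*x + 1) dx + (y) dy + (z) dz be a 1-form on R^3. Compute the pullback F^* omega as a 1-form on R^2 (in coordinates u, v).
F^* omega = (2*u^3 - 3*u^2*v + 5*u*v^2 + 8*v^3) du + (-u^3 + 5*u^2*v + 24*u*v^2 + 48*v^3 - 4*v) dv

Using F^*(f dg) = (f ∘ F) d(g ∘ F), substitute each coordinate x_i by F_i(u, v) in f_i, and replace dx_i by d F_i = (∂F_i/∂u) du + (∂F_i/∂v) dv.
  For the x component: f_1(F) = 1 - 4*v^2; d F_1 = (0) du + (-4*v) dv
  For the y component: f_2(F) = 2*v*(-u - 2*v); d F_2 = (-2*v) du + (-2*u - 8*v) dv
  For the z component: f_3(F) = u*(-u + v); d F_3 = (-2*u + v) du + (u) dv
Combining and collecting du, dv coefficients:
  coeff of du: 2*u^3 - 3*u^2*v + 5*u*v^2 + 8*v^3
  coeff of dv: -u^3 + 5*u^2*v + 24*u*v^2 + 48*v^3 - 4*v
F^* omega = (2*u^3 - 3*u^2*v + 5*u*v^2 + 8*v^3) du + (-u^3 + 5*u^2*v + 24*u*v^2 + 48*v^3 - 4*v) dv.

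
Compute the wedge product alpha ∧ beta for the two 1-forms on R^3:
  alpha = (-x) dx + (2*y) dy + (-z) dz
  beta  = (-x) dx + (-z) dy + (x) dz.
alpha ∧ beta = (x*(2*y + z)) dx ∧ dy + (-x*(x + z)) dx ∧ dz + (2*x*y - z^2) dy ∧ dz

Distribute the wedge, using dx_i ∧ dx_j = -dx_j ∧ dx_i and dx_i ∧ dx_i = 0. For each pair (i, j) with i < j, the coefficient of dx_i ∧ dx_j in alpha ∧ beta is (alpha_i * beta_j - alpha_j * beta_i). Collecting: alpha ∧ beta = (x*(2*y + z)) dx ∧ dy + (-x*(x + z)) dx ∧ dz + (2*x*y - z^2) dy ∧ dz.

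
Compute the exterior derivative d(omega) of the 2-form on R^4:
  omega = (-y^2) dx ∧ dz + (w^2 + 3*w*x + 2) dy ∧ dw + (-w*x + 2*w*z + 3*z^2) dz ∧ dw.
d(omega) = (2*y) dx ∧ dy ∧ dz + (3*w) dx ∧ dy ∧ dw + (-w) dx ∧ dz ∧ dw

For a 2-form omega = sum_{i<j} g_{ij} dx_i ∧ dx_j, the exterior derivative is
  d(omega) = sum_{i<j} d(g_{ij}) ∧ dx_i ∧ dx_j = sum_{i<j, k} (∂g_{ij}/∂x_k) dx_k ∧ dx_i ∧ dx_j.
Expand each term, using dx_k ∧ dx_i ∧ dx_j = sgn(permutation) dx_{(a)} ∧ dx_{(b)} ∧ dx_{(c)} with (a < b < c) sorted:
  d(-y^2) includes (∂/∂y)(-y^2) dy = (-2*y) dy, which multiplied by dx ∧ dz gives (2*y) dx ∧ dy ∧ dz
  d(w^2 + 3*w*x + 2) includes (∂/∂x)(w^2 + 3*w*x + 2) dx = (3*w) dx, which multiplied by dy ∧ dw gives (3*w) dx ∧ dy ∧ dw
  d(-w*x + 2*w*z + 3*z^2) includes (∂/∂x)(-w*x + 2*w*z + 3*z^2) dx = (-w) dx, which multiplied by dz ∧ dw gives (-w) dx ∧ dz ∧ dw
Collecting like 3-forms: d(omega) = (2*y) dx ∧ dy ∧ dz + (3*w) dx ∧ dy ∧ dw + (-w) dx ∧ dz ∧ dw.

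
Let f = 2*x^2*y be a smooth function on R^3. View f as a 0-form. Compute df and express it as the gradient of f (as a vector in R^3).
df = (4*x*y) dx + (2*x^2) dy + (0) dz; grad f = (4*x*y, 2*x^2, 0)

For a 0-form f, d f = (∂f/∂x) dx + (∂f/∂y) dy + (∂f/∂z) dz. The components of the vector representation are exactly the entries of grad f in Cartesian coordinates:
  ∂f/∂x = 4*x*y
  ∂f/∂y = 2*x^2
  ∂f/∂z = 0.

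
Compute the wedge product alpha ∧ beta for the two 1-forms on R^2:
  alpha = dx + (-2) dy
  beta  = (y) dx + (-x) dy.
alpha ∧ beta = (-x + 2*y) dx ∧ dy

Distribute the wedge, using dx_i ∧ dx_j = -dx_j ∧ dx_i and dx_i ∧ dx_i = 0. For each pair (i, j) with i < j, the coefficient of dx_i ∧ dx_j in alpha ∧ beta is (alpha_i * beta_j - alpha_j * beta_i). Collecting: alpha ∧ beta = (-x + 2*y) dx ∧ dy.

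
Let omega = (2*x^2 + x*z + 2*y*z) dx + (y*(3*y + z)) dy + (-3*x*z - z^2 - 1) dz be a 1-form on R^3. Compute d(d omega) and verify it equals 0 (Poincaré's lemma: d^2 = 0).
d(d omega) = 0

Step 1: d omega = sum_{i<j} (∂f_j/∂x_i - ∂f_i/∂x_j) dx_i ∧ dx_j:
  coeff of dx ∧ dy: -2*z
  coeff of dx ∧ dz: -x - 2*y - 3*z
  coeff of dy ∧ dz: -y
Step 2: Apply d again to each 2-form coefficient. The only possible 3-form in R^3 is dx ∧ dy ∧ dz, with coefficient
  ∂(coeff of dy∧dz)/∂x - ∂(coeff of dx∧dz)/∂y + ∂(coeff of dx∧dy)/∂z
  = ∂/∂x (-y) - ∂/∂y (-x - 2*y - 3*z) + ∂/∂z (-2*z).
Each of these terms simplifies to sums of mixed partials that cancel in pairs. The result is 0 (by equality of mixed partials for smooth functions — Schwarz / Clairaut).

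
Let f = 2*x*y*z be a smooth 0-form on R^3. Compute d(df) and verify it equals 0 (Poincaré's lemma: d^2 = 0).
d(df) = 0

Step 1: df = sum_i (∂f/∂x_i) dx_i = (2*y*z) dx + (2*x*z) dy + (2*x*y) dz.
Step 2: Apply d again. Using the 1-form formula, the coefficient of dx ∧ dy in d(df) is ∂^2 f/∂x ∂y - ∂^2 f/∂y ∂x = (2*z) - (2*z) = 0 (equality of mixed partials for smooth f).
Similarly for dx ∧ dz and dy ∧ dz — all coefficients vanish. So d(df) = 0.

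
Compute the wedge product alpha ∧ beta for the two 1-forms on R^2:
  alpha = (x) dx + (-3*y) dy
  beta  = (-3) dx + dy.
alpha ∧ beta = (x - 9*y) dx ∧ dy

Distribute the wedge, using dx_i ∧ dx_j = -dx_j ∧ dx_i and dx_i ∧ dx_i = 0. For each pair (i, j) with i < j, the coefficient of dx_i ∧ dx_j in alpha ∧ beta is (alpha_i * beta_j - alpha_j * beta_i). Collecting: alpha ∧ beta = (x - 9*y) dx ∧ dy.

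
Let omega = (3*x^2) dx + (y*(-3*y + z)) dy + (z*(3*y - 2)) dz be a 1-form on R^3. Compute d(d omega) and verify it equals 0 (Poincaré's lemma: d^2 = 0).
d(d omega) = 0

Step 1: d omega = sum_{i<j} (∂f_j/∂x_i - ∂f_i/∂x_j) dx_i ∧ dx_j:
  coeff of dx ∧ dy: 0
  coeff of dx ∧ dz: 0
  coeff of dy ∧ dz: -y + 3*z
Step 2: Apply d again to each 2-form coefficient. The only possible 3-form in R^3 is dx ∧ dy ∧ dz, with coefficient
  ∂(coeff of dy∧dz)/∂x - ∂(coeff of dx∧dz)/∂y + ∂(coeff of dx∧dy)/∂z
  = ∂/∂x (-y + 3*z) - ∂/∂y (0) + ∂/∂z (0).
Each of these terms simplifies to sums of mixed partials that cancel in pairs. The result is 0 (by equality of mixed partials for smooth functions — Schwarz / Clairaut).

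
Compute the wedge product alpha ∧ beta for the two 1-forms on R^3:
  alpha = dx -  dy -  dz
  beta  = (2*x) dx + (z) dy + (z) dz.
alpha ∧ beta = (2*x + z) dx ∧ dy + (2*x + z) dx ∧ dz

Distribute the wedge, using dx_i ∧ dx_j = -dx_j ∧ dx_i and dx_i ∧ dx_i = 0. For each pair (i, j) with i < j, the coefficient of dx_i ∧ dx_j in alpha ∧ beta is (alpha_i * beta_j - alpha_j * beta_i). Collecting: alpha ∧ beta = (2*x + z) dx ∧ dy + (2*x + z) dx ∧ dz.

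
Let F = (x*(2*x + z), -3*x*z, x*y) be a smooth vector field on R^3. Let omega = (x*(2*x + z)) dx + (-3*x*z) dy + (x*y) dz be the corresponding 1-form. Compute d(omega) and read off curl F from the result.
d(omega) = (4*x) dy ∧ dz + (x - y) dz ∧ dx + (-3*z) dx ∧ dy; curl F = (4*x, x - y, -3*z)

d omega = sum_{i<j} (∂f_j/∂x_i - ∂f_i/∂x_j) dx_i ∧ dx_j. Under the identification (dy ∧ dz, dz ∧ dx, dx ∧ dy) ↔ (e_x, e_y, e_z), the coefficients are exactly the components of curl F. Compute:
  ∂R/∂y - ∂Q/∂z = (x) - (-3*x) = 4*x
  ∂P/∂z - ∂R/∂x = (x) - (y) = x - y
  ∂Q/∂x - ∂P/∂y = (-3*z) - (0) = -3*z.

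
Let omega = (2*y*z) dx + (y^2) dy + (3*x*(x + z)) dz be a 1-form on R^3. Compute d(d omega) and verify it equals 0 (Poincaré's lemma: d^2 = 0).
d(d omega) = 0

Step 1: d omega = sum_{i<j} (∂f_j/∂x_i - ∂f_i/∂x_j) dx_i ∧ dx_j:
  coeff of dx ∧ dy: -2*z
  coeff of dx ∧ dz: 6*x - 2*y + 3*z
  coeff of dy ∧ dz: 0
Step 2: Apply d again to each 2-form coefficient. The only possible 3-form in R^3 is dx ∧ dy ∧ dz, with coefficient
  ∂(coeff of dy∧dz)/∂x - ∂(coeff of dx∧dz)/∂y + ∂(coeff of dx∧dy)/∂z
  = ∂/∂x (0) - ∂/∂y (6*x - 2*y + 3*z) + ∂/∂z (-2*z).
Each of these terms simplifies to sums of mixed partials that cancel in pairs. The result is 0 (by equality of mixed partials for smooth functions — Schwarz / Clairaut).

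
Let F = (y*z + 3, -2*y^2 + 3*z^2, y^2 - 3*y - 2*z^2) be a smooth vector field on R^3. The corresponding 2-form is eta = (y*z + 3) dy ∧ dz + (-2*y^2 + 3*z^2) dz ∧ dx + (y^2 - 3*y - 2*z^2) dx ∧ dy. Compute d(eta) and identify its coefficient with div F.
d(eta) = (-4*y - 4*z) dx ∧ dy ∧ dz; div F = -4*y - 4*z

For a 2-form in R^3 of the form above, applying d gives a 3-form with coefficient ∂P/∂x + ∂Q/∂y + ∂R/∂z:
  ∂P/∂x = 0
  ∂Q/∂y = -4*y
  ∂R/∂z = -4*z
Sum = -4*y - 4*z, which is exactly div F.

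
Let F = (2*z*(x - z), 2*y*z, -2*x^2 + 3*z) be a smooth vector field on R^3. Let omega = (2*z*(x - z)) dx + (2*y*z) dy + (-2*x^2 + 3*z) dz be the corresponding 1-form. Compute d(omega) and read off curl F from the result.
d(omega) = (-2*y) dy ∧ dz + (6*x - 4*z) dz ∧ dx + (0) dx ∧ dy; curl F = (-2*y, 6*x - 4*z, 0)

d omega = sum_{i<j} (∂f_j/∂x_i - ∂f_i/∂x_j) dx_i ∧ dx_j. Under the identification (dy ∧ dz, dz ∧ dx, dx ∧ dy) ↔ (e_x, e_y, e_z), the coefficients are exactly the components of curl F. Compute:
  ∂R/∂y - ∂Q/∂z = (0) - (2*y) = -2*y
  ∂P/∂z - ∂R/∂x = (2*x - 4*z) - (-4*x) = 6*x - 4*z
  ∂Q/∂x - ∂P/∂y = (0) - (0) = 0.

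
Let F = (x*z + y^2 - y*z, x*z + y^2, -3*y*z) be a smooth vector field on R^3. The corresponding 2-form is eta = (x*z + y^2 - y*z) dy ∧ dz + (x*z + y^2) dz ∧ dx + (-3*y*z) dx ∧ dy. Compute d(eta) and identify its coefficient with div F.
d(eta) = (-y + z) dx ∧ dy ∧ dz; div F = -y + z

For a 2-form in R^3 of the form above, applying d gives a 3-form with coefficient ∂P/∂x + ∂Q/∂y + ∂R/∂z:
  ∂P/∂x = z
  ∂Q/∂y = 2*y
  ∂R/∂z = -3*y
Sum = -y + z, which is exactly div F.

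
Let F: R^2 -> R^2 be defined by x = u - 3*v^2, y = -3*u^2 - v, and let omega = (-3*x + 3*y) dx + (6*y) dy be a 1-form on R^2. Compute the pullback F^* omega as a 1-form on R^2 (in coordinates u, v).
F^* omega = (108*u^3 - 9*u^2 + 36*u*v - 3*u + 9*v^2 - 3*v) du + (54*u^2*v + 18*u^2 + 18*u*v - 54*v^3 + 18*v^2 + 6*v) dv

Using F^*(f dg) = (f ∘ F) d(g ∘ F), substitute each coordinate x_i by F_i(u, v) in f_i, and replace dx_i by d F_i = (∂F_i/∂u) du + (∂F_i/∂v) dv.
  For the x component: f_1(F) = -9*u^2 - 3*u + 9*v^2 - 3*v; d F_1 = (1) du + (-6*v) dv
  For the y component: f_2(F) = -18*u^2 - 6*v; d F_2 = (-6*u) du + (-1) dv
Combining and collecting du, dv coefficients:
  coeff of du: 108*u^3 - 9*u^2 + 36*u*v - 3*u + 9*v^2 - 3*v
  coeff of dv: 54*u^2*v + 18*u^2 + 18*u*v - 54*v^3 + 18*v^2 + 6*v
F^* omega = (108*u^3 - 9*u^2 + 36*u*v - 3*u + 9*v^2 - 3*v) du + (54*u^2*v + 18*u^2 + 18*u*v - 54*v^3 + 18*v^2 + 6*v) dv.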